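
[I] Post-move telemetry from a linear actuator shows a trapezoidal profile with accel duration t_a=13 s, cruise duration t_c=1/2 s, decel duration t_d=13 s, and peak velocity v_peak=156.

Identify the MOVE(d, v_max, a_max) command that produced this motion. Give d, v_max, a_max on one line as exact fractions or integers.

a_max = 156/13 = 12
d_a = ½·156·13 = 1014; d_c = 156·1/2 = 78
d = 2·1014 + 78 = 2106
t_c = 1/2 > 0 so v_max = 156

d=2106 v_max=156 a_max=12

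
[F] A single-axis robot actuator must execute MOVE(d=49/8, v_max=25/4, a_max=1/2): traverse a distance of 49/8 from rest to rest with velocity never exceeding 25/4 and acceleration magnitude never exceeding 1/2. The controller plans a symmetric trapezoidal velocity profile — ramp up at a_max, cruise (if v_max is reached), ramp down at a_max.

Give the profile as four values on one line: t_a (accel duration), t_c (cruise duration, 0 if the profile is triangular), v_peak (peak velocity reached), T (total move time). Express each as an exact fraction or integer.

vₘ²/aₘ = (25/4)²/(1/2) = 625/8
49/8 < 625/8 ⇒ no cruise
v_peak = √(49/8·1/2) = √(49/16) = 7/4
t_a = (7/4)/(1/2) = 7/2; t_c = 0
T = 2·7/2 = 7

t_a=7/2 t_c=0 v_peak=7/4 T=7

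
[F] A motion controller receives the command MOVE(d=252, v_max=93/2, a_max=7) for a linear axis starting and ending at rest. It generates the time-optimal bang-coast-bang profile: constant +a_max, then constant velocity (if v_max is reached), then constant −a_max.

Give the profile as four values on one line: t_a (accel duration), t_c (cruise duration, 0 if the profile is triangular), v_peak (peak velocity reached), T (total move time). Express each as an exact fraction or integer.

v_max²/a_max = (93/2)²/7 = 8649/28
252 < 8649/28 ⇒ no cruise
v_peak = √(252·7) = √1764 = 42
t_a = 42/7 = 6; t_c = 0
T = 2·6 = 12

t_a=6 t_c=0 v_peak=42 T=12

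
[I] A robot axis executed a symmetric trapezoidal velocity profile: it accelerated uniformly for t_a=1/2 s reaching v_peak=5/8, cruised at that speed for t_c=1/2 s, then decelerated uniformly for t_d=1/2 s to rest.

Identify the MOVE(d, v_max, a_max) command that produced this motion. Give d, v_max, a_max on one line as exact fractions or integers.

d=5/8 v_max=5/8 a_max=5/4

a_max = (5/8)/(1/2) = 5/4
d_a = ½·5/8·1/2 = 5/32; d_c = 5/8·1/2 = 5/16
d = 2·5/32 + 5/16 = 5/8
t_c = 1/2 > 0 so v_max = 5/8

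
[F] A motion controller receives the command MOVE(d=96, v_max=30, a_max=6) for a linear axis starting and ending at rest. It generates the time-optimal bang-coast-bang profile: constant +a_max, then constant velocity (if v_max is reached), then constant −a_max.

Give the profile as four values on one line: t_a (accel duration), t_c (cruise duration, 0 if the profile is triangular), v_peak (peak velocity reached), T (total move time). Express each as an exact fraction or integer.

vₘ²/aₘ = 30²/6 = 150
96 < 150 so t_c = 0
v_peak = √(96·6) = √576 = 24
t_a = 24/6 = 4; t_c = 0
T = 2·4 = 8

t_a=4 t_c=0 v_peak=24 T=8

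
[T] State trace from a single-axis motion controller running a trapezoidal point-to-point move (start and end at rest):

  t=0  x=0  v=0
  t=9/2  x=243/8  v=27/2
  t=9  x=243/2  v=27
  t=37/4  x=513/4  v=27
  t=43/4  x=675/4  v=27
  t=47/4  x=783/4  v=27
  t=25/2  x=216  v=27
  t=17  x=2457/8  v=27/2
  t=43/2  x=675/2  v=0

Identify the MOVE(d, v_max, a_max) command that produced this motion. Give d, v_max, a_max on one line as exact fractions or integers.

d=675/2 v_max=27 a_max=3

final state: t=43/2, x=675/2, v=0 → d = 675/2
a_max = (27/2−0)/(9/2−0) = 3
max v = 27 over t∈[9,25/2] → v_max = 27
check: 27·(9+7/2) = 675/2 ✓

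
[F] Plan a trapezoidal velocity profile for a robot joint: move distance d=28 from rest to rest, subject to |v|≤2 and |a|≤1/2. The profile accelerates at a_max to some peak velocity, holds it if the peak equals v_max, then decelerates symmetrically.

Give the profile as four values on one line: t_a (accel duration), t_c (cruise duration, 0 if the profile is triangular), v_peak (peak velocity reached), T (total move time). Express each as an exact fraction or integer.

t_a=4 t_c=10 v_peak=2 T=18

v_max²/a_max = 2²/(1/2) = 8
28 ≥ 8 → trapezoidal
t_a = 2/(1/2) = 4; v_peak = 2
d_cruise = 28 − 8 = 20; t_c = 20/2 = 10
T = 2·4 + 10 = 18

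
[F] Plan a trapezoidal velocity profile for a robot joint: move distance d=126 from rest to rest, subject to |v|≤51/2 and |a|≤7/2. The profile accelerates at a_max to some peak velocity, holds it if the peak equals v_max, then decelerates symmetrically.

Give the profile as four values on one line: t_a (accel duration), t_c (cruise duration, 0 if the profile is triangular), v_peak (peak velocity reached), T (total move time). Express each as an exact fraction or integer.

(v_max)²/a_max = (51/2)²/(7/2) = 2601/14
126 < 2601/14 → triangular
v_peak = √(126·7/2) = √441 = 21
t_a = 21/(7/2) = 6; t_c = 0
T = 2·6 = 12

t_a=6 t_c=0 v_peak=21 T=12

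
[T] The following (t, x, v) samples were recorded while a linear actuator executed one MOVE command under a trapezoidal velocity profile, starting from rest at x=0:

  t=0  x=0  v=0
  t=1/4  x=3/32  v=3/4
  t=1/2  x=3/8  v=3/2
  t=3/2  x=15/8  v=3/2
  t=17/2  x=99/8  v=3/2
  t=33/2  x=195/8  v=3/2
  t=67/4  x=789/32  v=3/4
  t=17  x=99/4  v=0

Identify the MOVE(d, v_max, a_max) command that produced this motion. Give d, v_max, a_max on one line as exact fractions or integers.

final state: t=17, x=99/4, v=0 → d = 99/4
a_max = (3/4−0)/(1/4−0) = 3
max v = 3/2 over t∈[1/2,33/2] → v_max = 3/2
check: 3/2·(1/2+16) = 99/4 ✓

d=99/4 v_max=3/2 a_max=3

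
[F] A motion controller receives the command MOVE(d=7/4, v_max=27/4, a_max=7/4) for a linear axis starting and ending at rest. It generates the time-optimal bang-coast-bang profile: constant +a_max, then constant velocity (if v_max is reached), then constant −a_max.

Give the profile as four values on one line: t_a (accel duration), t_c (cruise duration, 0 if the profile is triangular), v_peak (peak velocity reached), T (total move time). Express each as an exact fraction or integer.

(v_max)²/a_max = (27/4)²/(7/4) = 729/28
7/4 < 729/28 → triangular
v_peak = √(7/4·7/4) = √(49/16) = 7/4
t_a = (7/4)/(7/4) = 1; t_c = 0
T = 2·1 = 2

t_a=1 t_c=0 v_peak=7/4 T=2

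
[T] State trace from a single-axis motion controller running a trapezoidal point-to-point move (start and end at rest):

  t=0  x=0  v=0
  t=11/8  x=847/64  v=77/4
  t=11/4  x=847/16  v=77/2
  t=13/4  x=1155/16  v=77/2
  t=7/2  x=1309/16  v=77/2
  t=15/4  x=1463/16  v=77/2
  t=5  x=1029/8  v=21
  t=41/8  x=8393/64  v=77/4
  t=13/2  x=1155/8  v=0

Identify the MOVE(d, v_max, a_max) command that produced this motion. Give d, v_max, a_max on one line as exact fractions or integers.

final state: t=13/2, x=1155/8, v=0 → d = 1155/8
a_max = (77/4−0)/(11/8−0) = 14
max v = 77/2 over t∈[11/4,15/4] → v_max = 77/2
check: 77/2·(11/4+1) = 1155/8 ✓

d=1155/8 v_max=77/2 a_max=14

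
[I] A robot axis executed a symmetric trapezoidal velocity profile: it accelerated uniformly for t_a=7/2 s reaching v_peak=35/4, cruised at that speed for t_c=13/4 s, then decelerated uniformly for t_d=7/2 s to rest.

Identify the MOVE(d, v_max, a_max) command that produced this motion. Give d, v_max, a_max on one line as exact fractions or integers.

a_max = (35/4)/(7/2) = 5/2
d_a = ½·35/4·7/2 = 245/16; d_c = 35/4·13/4 = 455/16
d = 2·245/16 + 455/16 = 945/16
t_c = 13/4 > 0 ⇒ limit active, v_max = 35/4

d=945/16 v_max=35/4 a_max=5/2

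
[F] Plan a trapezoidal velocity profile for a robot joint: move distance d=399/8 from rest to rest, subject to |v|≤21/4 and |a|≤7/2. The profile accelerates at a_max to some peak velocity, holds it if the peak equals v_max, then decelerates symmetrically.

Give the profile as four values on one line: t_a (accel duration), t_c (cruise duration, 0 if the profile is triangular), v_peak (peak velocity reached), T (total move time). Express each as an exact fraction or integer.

t_a=3/2 t_c=8 v_peak=21/4 T=11

vₘ²/aₘ = (21/4)²/(7/2) = 63/8
399/8 ≥ 63/8 ⇒ cruise phase
t_a = (21/4)/(7/2) = 3/2; v_peak = 21/4
d_cruise = 399/8 − 63/8 = 42; t_c = 42/(21/4) = 8
T = 2·3/2 + 8 = 11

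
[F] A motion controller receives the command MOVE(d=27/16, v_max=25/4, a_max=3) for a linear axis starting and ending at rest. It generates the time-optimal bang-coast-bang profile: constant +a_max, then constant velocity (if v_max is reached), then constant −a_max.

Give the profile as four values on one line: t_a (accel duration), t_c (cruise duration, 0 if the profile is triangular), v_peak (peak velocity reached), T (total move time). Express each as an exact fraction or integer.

vₘ²/aₘ = (25/4)²/3 = 625/48
27/16 < 625/48 so t_c = 0
v_peak = √(27/16·3) = √(81/16) = 9/4
t_a = (9/4)/3 = 3/4; t_c = 0
T = 2·3/4 = 3/2

t_a=3/4 t_c=0 v_peak=9/4 T=3/2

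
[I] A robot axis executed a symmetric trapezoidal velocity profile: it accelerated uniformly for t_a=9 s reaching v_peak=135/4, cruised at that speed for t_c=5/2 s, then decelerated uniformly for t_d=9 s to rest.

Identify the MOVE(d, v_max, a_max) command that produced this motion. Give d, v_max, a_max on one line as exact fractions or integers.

a_max = (135/4)/9 = 15/4
d_a = ½·135/4·9 = 1215/8; d_c = 135/4·5/2 = 675/8
d = 2·1215/8 + 675/8 = 3105/8
t_c = 5/2 > 0 ⇒ limit active, v_max = 135/4

d=3105/8 v_max=135/4 a_max=15/4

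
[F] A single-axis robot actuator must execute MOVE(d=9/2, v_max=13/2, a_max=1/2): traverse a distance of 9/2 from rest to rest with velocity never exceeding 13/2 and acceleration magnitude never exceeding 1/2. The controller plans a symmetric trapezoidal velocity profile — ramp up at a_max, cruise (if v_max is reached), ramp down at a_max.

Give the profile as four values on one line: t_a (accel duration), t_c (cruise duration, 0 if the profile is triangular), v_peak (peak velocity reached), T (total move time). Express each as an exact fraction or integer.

t_a=3 t_c=0 v_peak=3/2 T=6

v_max²/a_max = (13/2)²/(1/2) = 169/2
9/2 < 169/2 ⇒ no cruise
v_peak = √(9/2·1/2) = √(9/4) = 3/2
t_a = (3/2)/(1/2) = 3; t_c = 0
T = 2·3 = 6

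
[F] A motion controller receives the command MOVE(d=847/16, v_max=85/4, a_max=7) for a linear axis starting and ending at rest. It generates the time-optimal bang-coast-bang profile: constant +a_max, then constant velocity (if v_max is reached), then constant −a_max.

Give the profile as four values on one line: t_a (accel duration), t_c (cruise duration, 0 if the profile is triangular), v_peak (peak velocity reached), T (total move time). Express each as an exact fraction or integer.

v_max²/a_max = (85/4)²/7 = 7225/112
847/16 < 7225/112 → triangular
v_peak = √(847/16·7) = √(5929/16) = 77/4
t_a = (77/4)/7 = 11/4; t_c = 0
T = 2·11/4 = 11/2

t_a=11/4 t_c=0 v_peak=77/4 T=11/2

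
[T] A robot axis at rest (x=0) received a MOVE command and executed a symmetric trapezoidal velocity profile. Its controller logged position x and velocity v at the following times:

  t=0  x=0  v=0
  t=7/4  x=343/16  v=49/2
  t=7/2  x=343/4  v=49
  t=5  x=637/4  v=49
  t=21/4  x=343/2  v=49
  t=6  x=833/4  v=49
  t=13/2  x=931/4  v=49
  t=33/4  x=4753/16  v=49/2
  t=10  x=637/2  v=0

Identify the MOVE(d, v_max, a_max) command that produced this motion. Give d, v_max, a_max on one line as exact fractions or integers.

d=637/2 v_max=49 a_max=14

final state: t=10, x=637/2, v=0 → d = 637/2
a_max = (49/2−0)/(7/4−0) = 14
max v = 49 over t∈[7/2,13/2] → v_max = 49
check: 49·(7/2+3) = 637/2 ✓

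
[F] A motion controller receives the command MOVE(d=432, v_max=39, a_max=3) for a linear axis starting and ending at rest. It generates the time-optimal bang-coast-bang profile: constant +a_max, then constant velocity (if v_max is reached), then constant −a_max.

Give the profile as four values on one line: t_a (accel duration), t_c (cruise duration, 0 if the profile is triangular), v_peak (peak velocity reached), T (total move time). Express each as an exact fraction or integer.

v_max²/a_max = 39²/3 = 507
432 < 507 ⇒ no cruise
v_peak = √(432·3) = √1296 = 36
t_a = 36/3 = 12; t_c = 0
T = 2·12 = 24

t_a=12 t_c=0 v_peak=36 T=24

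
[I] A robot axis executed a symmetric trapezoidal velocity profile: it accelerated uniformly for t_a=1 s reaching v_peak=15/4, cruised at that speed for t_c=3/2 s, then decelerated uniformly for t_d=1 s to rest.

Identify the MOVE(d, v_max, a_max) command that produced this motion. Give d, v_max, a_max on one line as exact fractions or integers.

a_max = (15/4)/1 = 15/4
d_a = ½·15/4·1 = 15/8; d_c = 15/4·3/2 = 45/8
d = 2·15/8 + 45/8 = 75/8
t_c = 3/2 > 0 so v_max = 15/4

d=75/8 v_max=15/4 a_max=15/4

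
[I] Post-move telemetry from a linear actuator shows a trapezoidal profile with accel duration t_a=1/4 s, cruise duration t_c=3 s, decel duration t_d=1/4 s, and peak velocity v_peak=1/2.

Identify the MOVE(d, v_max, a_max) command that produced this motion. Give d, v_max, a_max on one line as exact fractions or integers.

d=13/8 v_max=1/2 a_max=2

a_max = (1/2)/(1/4) = 2
d_a = ½·1/2·1/4 = 1/16; d_c = 1/2·3 = 3/2
d = 2·1/16 + 3/2 = 13/8
t_c = 3 > 0 → v_max = v_peak = 1/2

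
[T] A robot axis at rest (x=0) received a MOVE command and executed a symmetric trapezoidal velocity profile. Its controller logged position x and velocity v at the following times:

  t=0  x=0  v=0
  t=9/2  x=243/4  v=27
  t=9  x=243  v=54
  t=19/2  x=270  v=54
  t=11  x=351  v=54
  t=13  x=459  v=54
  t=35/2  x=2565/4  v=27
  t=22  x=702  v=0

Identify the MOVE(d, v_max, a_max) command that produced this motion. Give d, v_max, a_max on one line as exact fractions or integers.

final state: t=22, x=702, v=0 → d = 702
a_max = (27−0)/(9/2−0) = 6
max v = 54 over t∈[9,13] → v_max = 54
check: 54·(9+4) = 702 ✓

d=702 v_max=54 a_max=6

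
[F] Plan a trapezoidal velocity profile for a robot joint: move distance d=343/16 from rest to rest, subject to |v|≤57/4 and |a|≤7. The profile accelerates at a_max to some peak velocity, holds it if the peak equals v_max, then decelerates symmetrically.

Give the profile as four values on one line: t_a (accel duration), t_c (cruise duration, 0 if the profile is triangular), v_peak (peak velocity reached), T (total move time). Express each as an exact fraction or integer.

v_max²/a_max = (57/4)²/7 = 3249/112
343/16 < 3249/112 so t_c = 0
v_peak = √(343/16·7) = √(2401/16) = 49/4
t_a = (49/4)/7 = 7/4; t_c = 0
T = 2·7/4 = 7/2

t_a=7/4 t_c=0 v_peak=49/4 T=7/2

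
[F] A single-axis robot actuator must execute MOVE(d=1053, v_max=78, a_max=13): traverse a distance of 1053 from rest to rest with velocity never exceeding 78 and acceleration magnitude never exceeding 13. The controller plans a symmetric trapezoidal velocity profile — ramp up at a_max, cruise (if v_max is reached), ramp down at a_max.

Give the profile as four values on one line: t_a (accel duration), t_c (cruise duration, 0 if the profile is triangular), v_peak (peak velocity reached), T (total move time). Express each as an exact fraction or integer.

v_max²/a_max = 78²/13 = 468
1053 ≥ 468 so v_max reached
t_a = 78/13 = 6; v_peak = 78
d_cruise = 1053 − 468 = 585; t_c = 585/78 = 15/2
T = 2·6 + 15/2 = 39/2

t_a=6 t_c=15/2 v_peak=78 T=39/2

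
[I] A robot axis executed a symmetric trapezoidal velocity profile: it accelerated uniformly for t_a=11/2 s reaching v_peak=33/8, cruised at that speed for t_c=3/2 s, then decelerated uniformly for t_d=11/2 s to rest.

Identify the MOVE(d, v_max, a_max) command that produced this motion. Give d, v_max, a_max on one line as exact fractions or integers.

d=231/8 v_max=33/8 a_max=3/4

a_max = (33/8)/(11/2) = 3/4
d_a = ½·33/8·11/2 = 363/32; d_c = 33/8·3/2 = 99/16
d = 2·363/32 + 99/16 = 231/8
t_c = 3/2 > 0 so v_max = 33/8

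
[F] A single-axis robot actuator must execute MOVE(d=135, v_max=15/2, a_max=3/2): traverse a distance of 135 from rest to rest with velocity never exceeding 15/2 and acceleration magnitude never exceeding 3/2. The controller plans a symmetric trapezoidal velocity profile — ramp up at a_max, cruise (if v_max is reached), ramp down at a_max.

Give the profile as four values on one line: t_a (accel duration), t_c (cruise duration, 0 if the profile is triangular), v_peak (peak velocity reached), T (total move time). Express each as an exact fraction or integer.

t_a=5 t_c=13 v_peak=15/2 T=23

vₘ²/aₘ = (15/2)²/(3/2) = 75/2
135 ≥ 75/2 ⇒ cruise phase
t_a = (15/2)/(3/2) = 5; v_peak = 15/2
d_cruise = 135 − 75/2 = 195/2; t_c = (195/2)/(15/2) = 13
T = 2·5 + 13 = 23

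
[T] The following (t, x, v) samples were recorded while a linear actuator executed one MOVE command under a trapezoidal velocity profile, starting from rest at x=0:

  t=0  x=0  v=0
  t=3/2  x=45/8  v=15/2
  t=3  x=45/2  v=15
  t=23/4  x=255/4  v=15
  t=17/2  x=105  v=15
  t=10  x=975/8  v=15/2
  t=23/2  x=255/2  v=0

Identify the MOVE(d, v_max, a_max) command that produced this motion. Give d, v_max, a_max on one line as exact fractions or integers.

final state: t=23/2, x=255/2, v=0 → d = 255/2
a_max = (15/2−0)/(3/2−0) = 5
max v = 15 over t∈[3,17/2] → v_max = 15
check: 15·(3+11/2) = 255/2 ✓

d=255/2 v_max=15 a_max=5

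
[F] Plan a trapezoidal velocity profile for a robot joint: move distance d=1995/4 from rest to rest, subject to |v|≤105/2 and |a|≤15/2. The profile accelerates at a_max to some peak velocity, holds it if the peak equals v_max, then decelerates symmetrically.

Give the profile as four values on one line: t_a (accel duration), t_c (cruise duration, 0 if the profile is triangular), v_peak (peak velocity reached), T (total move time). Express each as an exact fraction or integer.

v_max²/a_max = (105/2)²/(15/2) = 735/2
1995/4 ≥ 735/2 ⇒ cruise phase
t_a = (105/2)/(15/2) = 7; v_peak = 105/2
d_cruise = 1995/4 − 735/2 = 525/4; t_c = (525/4)/(105/2) = 5/2
T = 2·7 + 5/2 = 33/2

t_a=7 t_c=5/2 v_peak=105/2 T=33/2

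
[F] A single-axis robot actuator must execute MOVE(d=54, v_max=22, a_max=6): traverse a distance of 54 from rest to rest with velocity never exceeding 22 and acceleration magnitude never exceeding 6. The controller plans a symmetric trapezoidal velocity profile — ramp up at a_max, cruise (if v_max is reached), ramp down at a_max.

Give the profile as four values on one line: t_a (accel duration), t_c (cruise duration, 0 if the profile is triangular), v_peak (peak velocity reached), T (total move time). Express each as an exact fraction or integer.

(v_max)²/a_max = 22²/6 = 242/3
54 < 242/3 → triangular
v_peak = √(54·6) = √324 = 18
t_a = 18/6 = 3; t_c = 0
T = 2·3 = 6

t_a=3 t_c=0 v_peak=18 T=6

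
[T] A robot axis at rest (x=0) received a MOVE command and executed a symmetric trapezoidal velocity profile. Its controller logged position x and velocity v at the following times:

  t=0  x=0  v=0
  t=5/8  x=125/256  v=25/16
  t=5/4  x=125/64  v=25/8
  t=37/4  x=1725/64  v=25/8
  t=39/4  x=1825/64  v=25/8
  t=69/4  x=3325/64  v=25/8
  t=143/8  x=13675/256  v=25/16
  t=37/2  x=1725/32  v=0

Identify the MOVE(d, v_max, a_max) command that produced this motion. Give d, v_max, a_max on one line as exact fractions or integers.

final state: t=37/2, x=1725/32, v=0 → d = 1725/32
a_max = (25/16−0)/(5/8−0) = 5/2
max v = 25/8 over t∈[5/4,69/4] → v_max = 25/8
check: 25/8·(5/4+16) = 1725/32 ✓

d=1725/32 v_max=25/8 a_max=5/2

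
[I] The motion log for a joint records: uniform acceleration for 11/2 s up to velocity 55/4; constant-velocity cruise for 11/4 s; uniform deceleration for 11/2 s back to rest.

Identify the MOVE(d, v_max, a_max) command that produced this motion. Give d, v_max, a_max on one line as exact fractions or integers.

a_max = (55/4)/(11/2) = 5/2
d_a = ½·55/4·11/2 = 605/16; d_c = 55/4·11/4 = 605/16
d = 2·605/16 + 605/16 = 1815/16
t_c = 11/4 > 0 → v_max = v_peak = 55/4

d=1815/16 v_max=55/4 a_max=5/2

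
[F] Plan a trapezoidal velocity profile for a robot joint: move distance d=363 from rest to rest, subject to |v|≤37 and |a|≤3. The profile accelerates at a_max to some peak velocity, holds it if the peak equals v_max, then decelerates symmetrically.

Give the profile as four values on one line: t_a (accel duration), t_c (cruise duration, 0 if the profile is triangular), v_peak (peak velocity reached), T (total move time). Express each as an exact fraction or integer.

t_a=11 t_c=0 v_peak=33 T=22

vₘ²/aₘ = 37²/3 = 1369/3
363 < 1369/3 so t_c = 0
v_peak = √(363·3) = √1089 = 33
t_a = 33/3 = 11; t_c = 0
T = 2·11 = 22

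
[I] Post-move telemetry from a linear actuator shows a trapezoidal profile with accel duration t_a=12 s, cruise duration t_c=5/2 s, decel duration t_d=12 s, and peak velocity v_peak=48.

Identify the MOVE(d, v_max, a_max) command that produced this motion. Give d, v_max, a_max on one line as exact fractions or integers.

d=696 v_max=48 a_max=4

a_max = 48/12 = 4
d_a = ½·48·12 = 288; d_c = 48·5/2 = 120
d = 2·288 + 120 = 696
t_c = 5/2 > 0 so v_max = 48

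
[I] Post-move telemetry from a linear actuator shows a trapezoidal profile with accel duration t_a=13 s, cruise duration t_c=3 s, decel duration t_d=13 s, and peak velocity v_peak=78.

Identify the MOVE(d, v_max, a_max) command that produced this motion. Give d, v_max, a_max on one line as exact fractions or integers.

a_max = 78/13 = 6
d_a = ½·78·13 = 507; d_c = 78·3 = 234
d = 2·507 + 234 = 1248
t_c = 3 > 0 so v_max = 78

d=1248 v_max=78 a_max=6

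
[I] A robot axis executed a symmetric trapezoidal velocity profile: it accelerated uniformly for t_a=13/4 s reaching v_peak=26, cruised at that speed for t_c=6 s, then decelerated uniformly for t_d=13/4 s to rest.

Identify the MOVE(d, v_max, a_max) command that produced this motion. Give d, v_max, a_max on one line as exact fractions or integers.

a_max = 26/(13/4) = 8
d_a = ½·26·13/4 = 169/4; d_c = 26·6 = 156
d = 2·169/4 + 156 = 481/2
t_c = 6 > 0 → v_max = v_peak = 26

d=481/2 v_max=26 a_max=8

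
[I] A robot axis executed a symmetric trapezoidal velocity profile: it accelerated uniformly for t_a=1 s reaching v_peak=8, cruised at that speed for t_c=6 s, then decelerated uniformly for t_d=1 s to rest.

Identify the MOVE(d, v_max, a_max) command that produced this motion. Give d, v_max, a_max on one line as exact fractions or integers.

a_max = 8/1 = 8
d_a = ½·8·1 = 4; d_c = 8·6 = 48
d = 2·4 + 48 = 56
t_c = 6 > 0 so v_max = 8

d=56 v_max=8 a_max=8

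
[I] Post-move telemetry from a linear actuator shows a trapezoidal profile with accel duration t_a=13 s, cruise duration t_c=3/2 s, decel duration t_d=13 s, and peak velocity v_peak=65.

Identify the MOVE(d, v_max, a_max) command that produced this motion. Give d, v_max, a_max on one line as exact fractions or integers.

d=1885/2 v_max=65 a_max=5

a_max = 65/13 = 5
d_a = ½·65·13 = 845/2; d_c = 65·3/2 = 195/2
d = 2·845/2 + 195/2 = 1885/2
t_c = 3/2 > 0 so v_max = 65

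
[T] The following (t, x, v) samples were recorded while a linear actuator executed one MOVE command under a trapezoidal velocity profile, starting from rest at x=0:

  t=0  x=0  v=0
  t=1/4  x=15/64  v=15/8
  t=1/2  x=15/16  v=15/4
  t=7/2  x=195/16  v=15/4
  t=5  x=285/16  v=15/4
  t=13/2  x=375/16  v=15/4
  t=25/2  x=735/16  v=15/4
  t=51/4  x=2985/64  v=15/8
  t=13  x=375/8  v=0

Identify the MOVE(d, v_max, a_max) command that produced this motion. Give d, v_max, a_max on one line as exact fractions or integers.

final state: t=13, x=375/8, v=0 → d = 375/8
a_max = (15/8−0)/(1/4−0) = 15/2
max v = 15/4 over t∈[1/2,25/2] → v_max = 15/4
check: 15/4·(1/2+12) = 375/8 ✓

d=375/8 v_max=15/4 a_max=15/2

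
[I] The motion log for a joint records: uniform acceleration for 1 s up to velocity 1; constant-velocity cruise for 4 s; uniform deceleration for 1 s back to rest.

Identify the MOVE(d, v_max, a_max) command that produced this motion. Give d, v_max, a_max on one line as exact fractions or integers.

a_max = 1/1 = 1
d_a = ½·1·1 = 1/2; d_c = 1·4 = 4
d = 2·1/2 + 4 = 5
t_c = 4 > 0 → v_max = v_peak = 1

d=5 v_max=1 a_max=1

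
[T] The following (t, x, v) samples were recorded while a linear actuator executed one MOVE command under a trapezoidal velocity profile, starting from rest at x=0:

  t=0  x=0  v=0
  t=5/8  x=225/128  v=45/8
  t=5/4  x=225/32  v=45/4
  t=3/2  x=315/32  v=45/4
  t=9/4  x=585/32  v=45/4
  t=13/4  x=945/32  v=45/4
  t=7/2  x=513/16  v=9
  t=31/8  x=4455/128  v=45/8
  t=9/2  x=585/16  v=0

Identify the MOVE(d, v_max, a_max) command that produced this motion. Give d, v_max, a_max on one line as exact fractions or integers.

final state: t=9/2, x=585/16, v=0 → d = 585/16
a_max = (45/8−0)/(5/8−0) = 9
max v = 45/4 over t∈[5/4,13/4] → v_max = 45/4
check: 45/4·(5/4+2) = 585/16 ✓

d=585/16 v_max=45/4 a_max=9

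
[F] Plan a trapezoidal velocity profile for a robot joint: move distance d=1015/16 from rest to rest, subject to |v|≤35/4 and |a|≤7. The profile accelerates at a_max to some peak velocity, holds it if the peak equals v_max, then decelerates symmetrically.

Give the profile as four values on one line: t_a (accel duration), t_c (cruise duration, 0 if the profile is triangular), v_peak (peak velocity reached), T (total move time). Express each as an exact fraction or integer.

t_a=5/4 t_c=6 v_peak=35/4 T=17/2

(v_max)²/a_max = (35/4)²/7 = 175/16
1015/16 ≥ 175/16 → trapezoidal
t_a = (35/4)/7 = 5/4; v_peak = 35/4
d_cruise = 1015/16 − 175/16 = 105/2; t_c = (105/2)/(35/4) = 6
T = 2·5/4 + 6 = 17/2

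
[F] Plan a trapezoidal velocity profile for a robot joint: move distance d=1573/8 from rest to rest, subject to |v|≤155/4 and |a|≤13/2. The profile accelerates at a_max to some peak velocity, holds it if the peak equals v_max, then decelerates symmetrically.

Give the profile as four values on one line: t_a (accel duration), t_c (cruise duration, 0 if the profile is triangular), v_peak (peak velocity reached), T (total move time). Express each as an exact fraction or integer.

vₘ²/aₘ = (155/4)²/(13/2) = 24025/104
1573/8 < 24025/104 → triangular
v_peak = √(1573/8·13/2) = √(20449/16) = 143/4
t_a = (143/4)/(13/2) = 11/2; t_c = 0
T = 2·11/2 = 11

t_a=11/2 t_c=0 v_peak=143/4 T=11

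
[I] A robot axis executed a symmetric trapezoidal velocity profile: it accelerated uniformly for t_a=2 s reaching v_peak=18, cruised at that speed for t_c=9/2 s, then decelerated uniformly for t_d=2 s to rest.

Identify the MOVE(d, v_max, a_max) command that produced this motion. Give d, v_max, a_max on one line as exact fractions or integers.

a_max = 18/2 = 9
d_a = ½·18·2 = 18; d_c = 18·9/2 = 81
d = 2·18 + 81 = 117
t_c = 9/2 > 0 → v_max = v_peak = 18

d=117 v_max=18 a_max=9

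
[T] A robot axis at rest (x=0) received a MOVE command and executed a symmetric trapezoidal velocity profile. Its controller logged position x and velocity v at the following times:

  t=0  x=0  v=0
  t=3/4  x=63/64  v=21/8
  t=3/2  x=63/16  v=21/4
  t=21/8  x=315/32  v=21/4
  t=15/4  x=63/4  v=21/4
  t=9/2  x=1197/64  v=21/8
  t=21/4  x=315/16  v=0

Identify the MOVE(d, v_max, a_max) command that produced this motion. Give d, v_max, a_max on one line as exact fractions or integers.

d=315/16 v_max=21/4 a_max=7/2

final state: t=21/4, x=315/16, v=0 → d = 315/16
a_max = (21/8−0)/(3/4−0) = 7/2
max v = 21/4 over t∈[3/2,15/4] → v_max = 21/4
check: 21/4·(3/2+9/4) = 315/16 ✓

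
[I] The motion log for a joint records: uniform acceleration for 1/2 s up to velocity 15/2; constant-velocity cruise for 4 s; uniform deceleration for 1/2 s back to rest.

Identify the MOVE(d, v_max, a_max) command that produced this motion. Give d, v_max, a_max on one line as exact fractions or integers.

d=135/4 v_max=15/2 a_max=15

a_max = (15/2)/(1/2) = 15
d_a = ½·15/2·1/2 = 15/8; d_c = 15/2·4 = 30
d = 2·15/8 + 30 = 135/4
t_c = 4 > 0 so v_max = 15/2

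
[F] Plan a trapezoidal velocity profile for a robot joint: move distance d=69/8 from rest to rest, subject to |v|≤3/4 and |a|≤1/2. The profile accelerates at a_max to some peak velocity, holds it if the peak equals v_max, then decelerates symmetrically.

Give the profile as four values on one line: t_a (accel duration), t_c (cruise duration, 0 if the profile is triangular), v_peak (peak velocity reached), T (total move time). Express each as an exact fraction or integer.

(v_max)²/a_max = (3/4)²/(1/2) = 9/8
69/8 ≥ 9/8 so v_max reached
t_a = (3/4)/(1/2) = 3/2; v_peak = 3/4
d_cruise = 69/8 − 9/8 = 15/2; t_c = (15/2)/(3/4) = 10
T = 2·3/2 + 10 = 13

t_a=3/2 t_c=10 v_peak=3/4 T=13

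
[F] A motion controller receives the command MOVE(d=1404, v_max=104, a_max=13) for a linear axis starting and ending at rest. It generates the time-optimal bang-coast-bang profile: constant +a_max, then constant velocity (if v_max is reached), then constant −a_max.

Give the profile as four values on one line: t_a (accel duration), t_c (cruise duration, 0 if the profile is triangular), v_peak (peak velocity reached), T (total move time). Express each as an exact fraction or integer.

t_a=8 t_c=11/2 v_peak=104 T=43/2

(v_max)²/a_max = 104²/13 = 832
1404 ≥ 832 → trapezoidal
t_a = 104/13 = 8; v_peak = 104
d_cruise = 1404 − 832 = 572; t_c = 572/104 = 11/2
T = 2·8 + 11/2 = 43/2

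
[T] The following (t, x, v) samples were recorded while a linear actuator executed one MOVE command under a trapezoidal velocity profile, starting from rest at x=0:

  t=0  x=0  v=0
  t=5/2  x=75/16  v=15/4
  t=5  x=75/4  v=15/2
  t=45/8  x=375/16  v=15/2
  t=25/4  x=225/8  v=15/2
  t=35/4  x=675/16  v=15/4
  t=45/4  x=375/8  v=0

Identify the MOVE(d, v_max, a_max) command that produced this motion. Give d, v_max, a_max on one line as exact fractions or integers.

final state: t=45/4, x=375/8, v=0 → d = 375/8
a_max = (15/4−0)/(5/2−0) = 3/2
max v = 15/2 over t∈[5,25/4] → v_max = 15/2
check: 15/2·(5+5/4) = 375/8 ✓

d=375/8 v_max=15/2 a_max=3/2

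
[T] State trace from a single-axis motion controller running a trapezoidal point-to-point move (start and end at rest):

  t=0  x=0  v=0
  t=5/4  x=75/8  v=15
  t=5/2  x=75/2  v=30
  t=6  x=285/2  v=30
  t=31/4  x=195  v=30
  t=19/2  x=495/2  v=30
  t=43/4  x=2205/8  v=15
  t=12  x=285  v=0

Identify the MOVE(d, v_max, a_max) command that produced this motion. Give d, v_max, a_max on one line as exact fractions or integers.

d=285 v_max=30 a_max=12

final state: t=12, x=285, v=0 → d = 285
a_max = (15−0)/(5/4−0) = 12
max v = 30 over t∈[5/2,19/2] → v_max = 30
check: 30·(5/2+7) = 285 ✓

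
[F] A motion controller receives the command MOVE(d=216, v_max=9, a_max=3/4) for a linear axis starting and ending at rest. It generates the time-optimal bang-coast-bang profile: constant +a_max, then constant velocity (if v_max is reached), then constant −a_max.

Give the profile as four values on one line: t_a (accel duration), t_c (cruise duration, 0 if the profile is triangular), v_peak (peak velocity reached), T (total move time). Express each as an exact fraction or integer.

vₘ²/aₘ = 9²/(3/4) = 108
216 ≥ 108 ⇒ cruise phase
t_a = 9/(3/4) = 12; v_peak = 9
d_cruise = 216 − 108 = 108; t_c = 108/9 = 12
T = 2·12 + 12 = 36

t_a=12 t_c=12 v_peak=9 T=36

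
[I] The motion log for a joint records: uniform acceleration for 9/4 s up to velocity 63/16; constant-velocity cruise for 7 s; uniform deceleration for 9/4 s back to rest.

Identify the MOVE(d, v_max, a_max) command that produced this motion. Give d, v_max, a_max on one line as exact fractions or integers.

d=2331/64 v_max=63/16 a_max=7/4

a_max = (63/16)/(9/4) = 7/4
d_a = ½·63/16·9/4 = 567/128; d_c = 63/16·7 = 441/16
d = 2·567/128 + 441/16 = 2331/64
t_c = 7 > 0 so v_max = 63/16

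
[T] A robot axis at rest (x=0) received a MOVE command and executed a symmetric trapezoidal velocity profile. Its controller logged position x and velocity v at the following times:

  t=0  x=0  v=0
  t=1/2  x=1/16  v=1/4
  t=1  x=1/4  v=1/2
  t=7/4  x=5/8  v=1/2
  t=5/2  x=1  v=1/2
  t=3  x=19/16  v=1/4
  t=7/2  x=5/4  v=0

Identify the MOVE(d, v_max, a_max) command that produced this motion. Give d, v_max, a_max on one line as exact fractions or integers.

d=5/4 v_max=1/2 a_max=1/2

final state: t=7/2, x=5/4, v=0 → d = 5/4
a_max = (1/4−0)/(1/2−0) = 1/2
max v = 1/2 over t∈[1,5/2] → v_max = 1/2
check: 1/2·(1+3/2) = 5/4 ✓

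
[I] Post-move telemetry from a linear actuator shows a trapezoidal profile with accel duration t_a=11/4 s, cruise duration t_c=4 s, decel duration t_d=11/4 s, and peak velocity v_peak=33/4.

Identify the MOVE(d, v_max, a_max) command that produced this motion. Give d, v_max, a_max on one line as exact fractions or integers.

d=891/16 v_max=33/4 a_max=3

a_max = (33/4)/(11/4) = 3
d_a = ½·33/4·11/4 = 363/32; d_c = 33/4·4 = 33
d = 2·363/32 + 33 = 891/16
t_c = 4 > 0 so v_max = 33/4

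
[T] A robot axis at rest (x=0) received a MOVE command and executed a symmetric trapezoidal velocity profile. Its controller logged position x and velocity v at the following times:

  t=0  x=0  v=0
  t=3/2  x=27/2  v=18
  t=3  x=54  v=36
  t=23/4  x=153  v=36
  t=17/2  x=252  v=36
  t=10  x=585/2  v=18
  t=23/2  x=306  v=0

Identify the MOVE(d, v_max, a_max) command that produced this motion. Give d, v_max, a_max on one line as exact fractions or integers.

d=306 v_max=36 a_max=12

final state: t=23/2, x=306, v=0 → d = 306
a_max = (18−0)/(3/2−0) = 12
max v = 36 over t∈[3,17/2] → v_max = 36
check: 36·(3+11/2) = 306 ✓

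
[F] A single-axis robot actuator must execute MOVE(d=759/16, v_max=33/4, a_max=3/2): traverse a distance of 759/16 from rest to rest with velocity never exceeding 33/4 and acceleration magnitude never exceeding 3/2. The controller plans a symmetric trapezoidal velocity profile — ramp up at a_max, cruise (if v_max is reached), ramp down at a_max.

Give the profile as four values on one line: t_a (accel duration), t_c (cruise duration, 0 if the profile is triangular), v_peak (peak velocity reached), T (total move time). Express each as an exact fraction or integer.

t_a=11/2 t_c=1/4 v_peak=33/4 T=45/4

v_max²/a_max = (33/4)²/(3/2) = 363/8
759/16 ≥ 363/8 ⇒ cruise phase
t_a = (33/4)/(3/2) = 11/2; v_peak = 33/4
d_cruise = 759/16 − 363/8 = 33/16; t_c = (33/16)/(33/4) = 1/4
T = 2·11/2 + 1/4 = 45/4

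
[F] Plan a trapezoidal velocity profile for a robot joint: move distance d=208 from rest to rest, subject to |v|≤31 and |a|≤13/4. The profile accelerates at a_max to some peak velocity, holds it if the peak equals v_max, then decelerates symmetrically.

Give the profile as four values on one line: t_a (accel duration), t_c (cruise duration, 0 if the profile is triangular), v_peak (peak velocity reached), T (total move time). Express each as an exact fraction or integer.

vₘ²/aₘ = 31²/(13/4) = 3844/13
208 < 3844/13 ⇒ no cruise
v_peak = √(208·13/4) = √676 = 26
t_a = 26/(13/4) = 8; t_c = 0
T = 2·8 = 16

t_a=8 t_c=0 v_peak=26 T=16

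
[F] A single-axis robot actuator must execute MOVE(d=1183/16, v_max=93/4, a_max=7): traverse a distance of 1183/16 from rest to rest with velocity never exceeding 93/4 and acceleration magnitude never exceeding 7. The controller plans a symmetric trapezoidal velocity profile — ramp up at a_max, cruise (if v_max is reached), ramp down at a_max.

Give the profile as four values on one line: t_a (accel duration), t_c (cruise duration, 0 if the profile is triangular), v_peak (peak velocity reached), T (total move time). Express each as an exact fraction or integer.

t_a=13/4 t_c=0 v_peak=91/4 T=13/2

vₘ²/aₘ = (93/4)²/7 = 8649/112
1183/16 < 8649/112 so t_c = 0
v_peak = √(1183/16·7) = √(8281/16) = 91/4
t_a = (91/4)/7 = 13/4; t_c = 0
T = 2·13/4 = 13/2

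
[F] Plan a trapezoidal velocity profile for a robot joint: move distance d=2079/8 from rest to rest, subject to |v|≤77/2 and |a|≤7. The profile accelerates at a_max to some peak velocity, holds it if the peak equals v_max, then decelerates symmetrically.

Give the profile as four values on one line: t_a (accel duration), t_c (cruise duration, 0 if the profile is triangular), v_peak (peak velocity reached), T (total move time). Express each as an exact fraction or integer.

(v_max)²/a_max = (77/2)²/7 = 847/4
2079/8 ≥ 847/4 → trapezoidal
t_a = (77/2)/7 = 11/2; v_peak = 77/2
d_cruise = 2079/8 − 847/4 = 385/8; t_c = (385/8)/(77/2) = 5/4
T = 2·11/2 + 5/4 = 49/4

t_a=11/2 t_c=5/4 v_peak=77/2 T=49/4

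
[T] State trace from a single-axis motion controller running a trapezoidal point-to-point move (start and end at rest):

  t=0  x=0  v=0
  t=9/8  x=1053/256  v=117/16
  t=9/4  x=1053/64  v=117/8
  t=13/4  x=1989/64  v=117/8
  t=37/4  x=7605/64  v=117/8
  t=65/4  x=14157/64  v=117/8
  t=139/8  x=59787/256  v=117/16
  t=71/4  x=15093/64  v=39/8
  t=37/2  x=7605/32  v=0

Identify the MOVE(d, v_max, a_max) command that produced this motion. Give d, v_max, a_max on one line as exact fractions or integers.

d=7605/32 v_max=117/8 a_max=13/2

final state: t=37/2, x=7605/32, v=0 → d = 7605/32
a_max = (117/16−0)/(9/8−0) = 13/2
max v = 117/8 over t∈[9/4,65/4] → v_max = 117/8
check: 117/8·(9/4+14) = 7605/32 ✓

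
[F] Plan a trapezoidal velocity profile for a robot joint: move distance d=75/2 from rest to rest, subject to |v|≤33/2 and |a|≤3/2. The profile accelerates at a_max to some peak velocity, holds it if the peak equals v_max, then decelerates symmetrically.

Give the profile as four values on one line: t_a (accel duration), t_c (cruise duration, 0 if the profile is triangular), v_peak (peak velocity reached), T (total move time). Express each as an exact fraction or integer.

v_max²/a_max = (33/2)²/(3/2) = 363/2
75/2 < 363/2 so t_c = 0
v_peak = √(75/2·3/2) = √(225/4) = 15/2
t_a = (15/2)/(3/2) = 5; t_c = 0
T = 2·5 = 10

t_a=5 t_c=0 v_peak=15/2 T=10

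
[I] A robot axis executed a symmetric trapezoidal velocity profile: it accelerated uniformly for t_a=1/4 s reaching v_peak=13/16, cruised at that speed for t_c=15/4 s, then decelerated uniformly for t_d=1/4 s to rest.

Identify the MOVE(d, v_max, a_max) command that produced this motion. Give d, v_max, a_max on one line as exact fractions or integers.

d=13/4 v_max=13/16 a_max=13/4

a_max = (13/16)/(1/4) = 13/4
d_a = ½·13/16·1/4 = 13/128; d_c = 13/16·15/4 = 195/64
d = 2·13/128 + 195/64 = 13/4
t_c = 15/4 > 0 ⇒ limit active, v_max = 13/16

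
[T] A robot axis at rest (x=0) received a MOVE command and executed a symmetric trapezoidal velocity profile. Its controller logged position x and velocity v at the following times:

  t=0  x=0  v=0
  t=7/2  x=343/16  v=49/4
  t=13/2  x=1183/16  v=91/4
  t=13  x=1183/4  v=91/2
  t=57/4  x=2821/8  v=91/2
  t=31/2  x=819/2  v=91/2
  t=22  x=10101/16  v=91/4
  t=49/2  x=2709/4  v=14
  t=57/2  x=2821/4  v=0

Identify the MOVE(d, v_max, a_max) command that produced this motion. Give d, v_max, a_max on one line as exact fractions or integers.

final state: t=57/2, x=2821/4, v=0 → d = 2821/4
a_max = (49/4−0)/(7/2−0) = 7/2
max v = 91/2 over t∈[13,31/2] → v_max = 91/2
check: 91/2·(13+5/2) = 2821/4 ✓

d=2821/4 v_max=91/2 a_max=7/2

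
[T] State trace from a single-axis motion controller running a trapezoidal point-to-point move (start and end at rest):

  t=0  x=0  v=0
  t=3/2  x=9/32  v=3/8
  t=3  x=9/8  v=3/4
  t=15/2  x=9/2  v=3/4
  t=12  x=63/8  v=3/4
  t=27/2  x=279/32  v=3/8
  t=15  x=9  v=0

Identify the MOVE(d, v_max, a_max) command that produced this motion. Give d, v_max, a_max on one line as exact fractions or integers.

final state: t=15, x=9, v=0 → d = 9
a_max = (3/8−0)/(3/2−0) = 1/4
max v = 3/4 over t∈[3,12] → v_max = 3/4
check: 3/4·(3+9) = 9 ✓

d=9 v_max=3/4 a_max=1/4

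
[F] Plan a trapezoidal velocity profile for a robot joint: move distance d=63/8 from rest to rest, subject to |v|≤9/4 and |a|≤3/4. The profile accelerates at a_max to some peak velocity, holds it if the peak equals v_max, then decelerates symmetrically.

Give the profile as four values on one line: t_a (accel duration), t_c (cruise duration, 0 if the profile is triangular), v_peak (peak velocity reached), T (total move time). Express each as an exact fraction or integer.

t_a=3 t_c=1/2 v_peak=9/4 T=13/2

(v_max)²/a_max = (9/4)²/(3/4) = 27/4
63/8 ≥ 27/4 → trapezoidal
t_a = (9/4)/(3/4) = 3; v_peak = 9/4
d_cruise = 63/8 − 27/4 = 9/8; t_c = (9/8)/(9/4) = 1/2
T = 2·3 + 1/2 = 13/2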